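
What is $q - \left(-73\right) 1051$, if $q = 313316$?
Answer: $390039$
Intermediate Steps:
$q - \left(-73\right) 1051 = 313316 - \left(-73\right) 1051 = 313316 - -76723 = 313316 + 76723 = 390039$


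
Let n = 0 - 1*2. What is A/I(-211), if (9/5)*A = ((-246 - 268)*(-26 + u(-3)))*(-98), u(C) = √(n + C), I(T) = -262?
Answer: 3274180/1179 - 125930*I*√5/1179 ≈ 2777.1 - 238.84*I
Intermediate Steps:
n = -2 (n = 0 - 2 = -2)
u(C) = √(-2 + C)
A = -6548360/9 + 251860*I*√5/9 (A = 5*(((-246 - 268)*(-26 + √(-2 - 3)))*(-98))/9 = 5*(-514*(-26 + √(-5))*(-98))/9 = 5*(-514*(-26 + I*√5)*(-98))/9 = 5*((13364 - 514*I*√5)*(-98))/9 = 5*(-1309672 + 50372*I*√5)/9 = -6548360/9 + 251860*I*√5/9 ≈ -7.276e+5 + 62575.0*I)
A/I(-211) = (-6548360/9 + 251860*I*√5/9)/(-262) = (-6548360/9 + 251860*I*√5/9)*(-1/262) = 3274180/1179 - 125930*I*√5/1179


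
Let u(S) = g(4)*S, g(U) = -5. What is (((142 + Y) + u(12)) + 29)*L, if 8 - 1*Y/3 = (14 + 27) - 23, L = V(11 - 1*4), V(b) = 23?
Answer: 1863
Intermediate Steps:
u(S) = -5*S
L = 23
Y = -30 (Y = 24 - 3*((14 + 27) - 23) = 24 - 3*(41 - 23) = 24 - 3*18 = 24 - 54 = -30)
(((142 + Y) + u(12)) + 29)*L = (((142 - 30) - 5*12) + 29)*23 = ((112 - 60) + 29)*23 = (52 + 29)*23 = 81*23 = 1863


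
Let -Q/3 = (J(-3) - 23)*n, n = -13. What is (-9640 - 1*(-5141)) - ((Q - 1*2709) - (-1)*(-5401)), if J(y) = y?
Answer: 4625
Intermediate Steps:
Q = -1014 (Q = -3*(-3 - 23)*(-13) = -(-78)*(-13) = -3*338 = -1014)
(-9640 - 1*(-5141)) - ((Q - 1*2709) - (-1)*(-5401)) = (-9640 - 1*(-5141)) - ((-1014 - 1*2709) - (-1)*(-5401)) = (-9640 + 5141) - ((-1014 - 2709) - 1*5401) = -4499 - (-3723 - 5401) = -4499 - 1*(-9124) = -4499 + 9124 = 4625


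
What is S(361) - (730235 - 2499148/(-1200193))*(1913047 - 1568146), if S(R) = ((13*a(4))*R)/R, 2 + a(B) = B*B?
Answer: -302280008567084077/1200193 ≈ -2.5186e+11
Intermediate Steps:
a(B) = -2 + B² (a(B) = -2 + B*B = -2 + B²)
S(R) = 182 (S(R) = ((13*(-2 + 4²))*R)/R = ((13*(-2 + 16))*R)/R = ((13*14)*R)/R = (182*R)/R = 182)
S(361) - (730235 - 2499148/(-1200193))*(1913047 - 1568146) = 182 - (730235 - 2499148/(-1200193))*(1913047 - 1568146) = 182 - (730235 - 2499148*(-1/1200193))*344901 = 182 - (730235 + 2499148/1200193)*344901 = 182 - 876425434503*344901/1200193 = 182 - 1*302280008785519203/1200193 = 182 - 302280008785519203/1200193 = -302280008567084077/1200193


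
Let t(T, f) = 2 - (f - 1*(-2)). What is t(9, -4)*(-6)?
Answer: -24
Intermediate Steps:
t(T, f) = -f (t(T, f) = 2 - (f + 2) = 2 - (2 + f) = 2 + (-2 - f) = -f)
t(9, -4)*(-6) = -1*(-4)*(-6) = 4*(-6) = -24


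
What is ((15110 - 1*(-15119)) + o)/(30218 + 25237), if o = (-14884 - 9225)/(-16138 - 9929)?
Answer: 788003452/1445545485 ≈ 0.54513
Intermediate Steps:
o = 24109/26067 (o = -24109/(-26067) = -24109*(-1/26067) = 24109/26067 ≈ 0.92489)
((15110 - 1*(-15119)) + o)/(30218 + 25237) = ((15110 - 1*(-15119)) + 24109/26067)/(30218 + 25237) = ((15110 + 15119) + 24109/26067)/55455 = (30229 + 24109/26067)*(1/55455) = (788003452/26067)*(1/55455) = 788003452/1445545485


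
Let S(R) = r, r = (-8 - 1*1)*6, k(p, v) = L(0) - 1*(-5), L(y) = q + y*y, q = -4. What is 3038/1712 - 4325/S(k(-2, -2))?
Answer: 1892113/23112 ≈ 81.867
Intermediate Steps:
L(y) = -4 + y**2 (L(y) = -4 + y*y = -4 + y**2)
k(p, v) = 1 (k(p, v) = (-4 + 0**2) - 1*(-5) = (-4 + 0) + 5 = -4 + 5 = 1)
r = -54 (r = (-8 - 1)*6 = -9*6 = -54)
S(R) = -54
3038/1712 - 4325/S(k(-2, -2)) = 3038/1712 - 4325/(-54) = 3038*(1/1712) - 4325*(-1/54) = 1519/856 + 4325/54 = 1892113/23112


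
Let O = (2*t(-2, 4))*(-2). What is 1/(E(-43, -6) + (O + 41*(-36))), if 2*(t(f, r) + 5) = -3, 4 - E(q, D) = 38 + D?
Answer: -1/1478 ≈ -0.00067659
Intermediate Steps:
E(q, D) = -34 - D (E(q, D) = 4 - (38 + D) = 4 + (-38 - D) = -34 - D)
t(f, r) = -13/2 (t(f, r) = -5 + (½)*(-3) = -5 - 3/2 = -13/2)
O = 26 (O = (2*(-13/2))*(-2) = -13*(-2) = 26)
1/(E(-43, -6) + (O + 41*(-36))) = 1/((-34 - 1*(-6)) + (26 + 41*(-36))) = 1/((-34 + 6) + (26 - 1476)) = 1/(-28 - 1450) = 1/(-1478) = -1/1478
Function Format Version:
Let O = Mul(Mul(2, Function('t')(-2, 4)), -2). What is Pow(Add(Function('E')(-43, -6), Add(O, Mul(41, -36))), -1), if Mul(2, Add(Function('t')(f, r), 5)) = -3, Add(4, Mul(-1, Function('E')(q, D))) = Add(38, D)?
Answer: Rational(-1, 1478) ≈ -0.00067659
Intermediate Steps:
Function('E')(q, D) = Add(-34, Mul(-1, D)) (Function('E')(q, D) = Add(4, Mul(-1, Add(38, D))) = Add(4, Add(-38, Mul(-1, D))) = Add(-34, Mul(-1, D)))
Function('t')(f, r) = Rational(-13, 2) (Function('t')(f, r) = Add(-5, Mul(Rational(1, 2), -3)) = Add(-5, Rational(-3, 2)) = Rational(-13, 2))
O = 26 (O = Mul(Mul(2, Rational(-13, 2)), -2) = Mul(-13, -2) = 26)
Pow(Add(Function('E')(-43, -6), Add(O, Mul(41, -36))), -1) = Pow(Add(Add(-34, Mul(-1, -6)), Add(26, Mul(41, -36))), -1) = Pow(Add(Add(-34, 6), Add(26, -1476)), -1) = Pow(Add(-28, -1450), -1) = Pow(-1478, -1) = Rational(-1, 1478)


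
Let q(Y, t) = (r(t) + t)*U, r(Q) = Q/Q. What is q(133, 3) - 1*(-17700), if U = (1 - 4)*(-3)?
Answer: 17736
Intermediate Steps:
r(Q) = 1
U = 9 (U = -3*(-3) = 9)
q(Y, t) = 9 + 9*t (q(Y, t) = (1 + t)*9 = 9 + 9*t)
q(133, 3) - 1*(-17700) = (9 + 9*3) - 1*(-17700) = (9 + 27) + 17700 = 36 + 17700 = 17736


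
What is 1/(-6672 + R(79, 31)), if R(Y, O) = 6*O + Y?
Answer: -1/6407 ≈ -0.00015608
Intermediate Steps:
R(Y, O) = Y + 6*O
1/(-6672 + R(79, 31)) = 1/(-6672 + (79 + 6*31)) = 1/(-6672 + (79 + 186)) = 1/(-6672 + 265) = 1/(-6407) = -1/6407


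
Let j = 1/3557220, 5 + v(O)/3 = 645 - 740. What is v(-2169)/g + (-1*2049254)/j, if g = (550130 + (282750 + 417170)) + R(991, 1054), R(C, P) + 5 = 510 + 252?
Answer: -9117941887732301460/1250807 ≈ -7.2897e+12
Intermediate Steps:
R(C, P) = 757 (R(C, P) = -5 + (510 + 252) = -5 + 762 = 757)
v(O) = -300 (v(O) = -15 + 3*(645 - 740) = -15 + 3*(-95) = -15 - 285 = -300)
g = 1250807 (g = (550130 + (282750 + 417170)) + 757 = (550130 + 699920) + 757 = 1250050 + 757 = 1250807)
j = 1/3557220 ≈ 2.8112e-7
v(-2169)/g + (-1*2049254)/j = -300/1250807 + (-1*2049254)/(1/3557220) = -300*1/1250807 - 2049254*3557220 = -300/1250807 - 7289647313880 = -9117941887732301460/1250807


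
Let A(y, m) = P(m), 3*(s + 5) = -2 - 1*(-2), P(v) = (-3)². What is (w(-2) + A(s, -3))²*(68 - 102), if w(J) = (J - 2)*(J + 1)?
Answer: -5746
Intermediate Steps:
P(v) = 9
s = -5 (s = -5 + (-2 - 1*(-2))/3 = -5 + (-2 + 2)/3 = -5 + (⅓)*0 = -5 + 0 = -5)
A(y, m) = 9
w(J) = (1 + J)*(-2 + J) (w(J) = (-2 + J)*(1 + J) = (1 + J)*(-2 + J))
(w(-2) + A(s, -3))²*(68 - 102) = ((-2 + (-2)² - 1*(-2)) + 9)²*(68 - 102) = ((-2 + 4 + 2) + 9)²*(-34) = (4 + 9)²*(-34) = 13²*(-34) = 169*(-34) = -5746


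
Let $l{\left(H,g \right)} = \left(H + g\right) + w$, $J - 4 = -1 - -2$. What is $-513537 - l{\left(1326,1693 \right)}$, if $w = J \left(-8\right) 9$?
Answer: $-516196$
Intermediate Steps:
$J = 5$ ($J = 4 - -1 = 4 + \left(-1 + 2\right) = 4 + 1 = 5$)
$w = -360$ ($w = 5 \left(-8\right) 9 = \left(-40\right) 9 = -360$)
$l{\left(H,g \right)} = -360 + H + g$ ($l{\left(H,g \right)} = \left(H + g\right) - 360 = -360 + H + g$)
$-513537 - l{\left(1326,1693 \right)} = -513537 - \left(-360 + 1326 + 1693\right) = -513537 - 2659 = -516196$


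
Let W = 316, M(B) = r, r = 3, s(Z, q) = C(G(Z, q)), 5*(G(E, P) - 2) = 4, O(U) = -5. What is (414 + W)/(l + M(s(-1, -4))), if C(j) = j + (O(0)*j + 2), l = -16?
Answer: -730/13 ≈ -56.154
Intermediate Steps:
G(E, P) = 14/5 (G(E, P) = 2 + (1/5)*4 = 2 + 4/5 = 14/5)
C(j) = 2 - 4*j (C(j) = j + (-5*j + 2) = j + (2 - 5*j) = 2 - 4*j)
s(Z, q) = -46/5 (s(Z, q) = 2 - 4*14/5 = 2 - 56/5 = -46/5)
M(B) = 3
(414 + W)/(l + M(s(-1, -4))) = (414 + 316)/(-16 + 3) = 730/(-13) = 730*(-1/13) = -730/13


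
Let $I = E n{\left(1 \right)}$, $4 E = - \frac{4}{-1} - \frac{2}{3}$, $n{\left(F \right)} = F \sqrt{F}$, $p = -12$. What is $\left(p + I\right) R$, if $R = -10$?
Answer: $\frac{335}{3} \approx 111.67$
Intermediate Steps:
$n{\left(F \right)} = F^{\frac{3}{2}}$
$E = \frac{5}{6}$ ($E = \frac{- \frac{4}{-1} - \frac{2}{3}}{4} = \frac{\left(-4\right) \left(-1\right) - \frac{2}{3}}{4} = \frac{4 - \frac{2}{3}}{4} = \frac{1}{4} \cdot \frac{10}{3} = \frac{5}{6} \approx 0.83333$)
$I = \frac{5}{6}$ ($I = \frac{5 \cdot 1^{\frac{3}{2}}}{6} = \frac{5}{6} \cdot 1 = \frac{5}{6} \approx 0.83333$)
$\left(p + I\right) R = \left(-12 + \frac{5}{6}\right) \left(-10\right) = \left(- \frac{67}{6}\right) \left(-10\right) = \frac{335}{3}$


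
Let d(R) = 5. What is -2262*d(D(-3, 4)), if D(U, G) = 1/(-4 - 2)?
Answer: -11310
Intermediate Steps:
D(U, G) = -⅙ (D(U, G) = 1/(-6) = -⅙)
-2262*d(D(-3, 4)) = -2262*5 = -11310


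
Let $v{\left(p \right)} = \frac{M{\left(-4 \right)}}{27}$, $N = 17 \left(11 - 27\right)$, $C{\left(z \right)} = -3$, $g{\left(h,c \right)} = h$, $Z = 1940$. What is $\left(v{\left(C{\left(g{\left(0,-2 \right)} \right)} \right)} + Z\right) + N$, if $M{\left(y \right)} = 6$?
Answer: $\frac{15014}{9} \approx 1668.2$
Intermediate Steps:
$N = -272$ ($N = 17 \left(-16\right) = -272$)
$v{\left(p \right)} = \frac{2}{9}$ ($v{\left(p \right)} = \frac{6}{27} = 6 \cdot \frac{1}{27} = \frac{2}{9}$)
$\left(v{\left(C{\left(g{\left(0,-2 \right)} \right)} \right)} + Z\right) + N = \left(\frac{2}{9} + 1940\right) - 272 = \frac{17462}{9} - 272 = \frac{15014}{9}$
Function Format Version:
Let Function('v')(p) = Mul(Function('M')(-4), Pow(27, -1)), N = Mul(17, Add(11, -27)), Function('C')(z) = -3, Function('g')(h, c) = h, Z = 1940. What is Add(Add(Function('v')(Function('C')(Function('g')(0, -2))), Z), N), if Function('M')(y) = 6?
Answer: Rational(15014, 9) ≈ 1668.2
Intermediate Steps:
N = -272 (N = Mul(17, -16) = -272)
Function('v')(p) = Rational(2, 9) (Function('v')(p) = Mul(6, Pow(27, -1)) = Mul(6, Rational(1, 27)) = Rational(2, 9))
Add(Add(Function('v')(Function('C')(Function('g')(0, -2))), Z), N) = Add(Add(Rational(2, 9), 1940), -272) = Add(Rational(17462, 9), -272) = Rational(15014, 9)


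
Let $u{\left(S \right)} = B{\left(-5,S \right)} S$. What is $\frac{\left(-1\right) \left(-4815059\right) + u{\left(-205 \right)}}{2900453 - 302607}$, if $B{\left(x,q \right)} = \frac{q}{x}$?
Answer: $\frac{2403327}{1298923} \approx 1.8502$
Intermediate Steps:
$u{\left(S \right)} = - \frac{S^{2}}{5}$ ($u{\left(S \right)} = \frac{S}{-5} S = S \left(- \frac{1}{5}\right) S = - \frac{S}{5} S = - \frac{S^{2}}{5}$)
$\frac{\left(-1\right) \left(-4815059\right) + u{\left(-205 \right)}}{2900453 - 302607} = \frac{\left(-1\right) \left(-4815059\right) - \frac{\left(-205\right)^{2}}{5}}{2900453 - 302607} = \frac{4815059 - 8405}{2597846} = \left(4815059 - 8405\right) \frac{1}{2597846} = 4806654 \cdot \frac{1}{2597846} = \frac{2403327}{1298923}$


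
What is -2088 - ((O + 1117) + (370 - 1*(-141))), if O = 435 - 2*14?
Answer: -4123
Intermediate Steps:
O = 407 (O = 435 - 1*28 = 435 - 28 = 407)
-2088 - ((O + 1117) + (370 - 1*(-141))) = -2088 - ((407 + 1117) + (370 - 1*(-141))) = -2088 - (1524 + (370 + 141)) = -2088 - (1524 + 511) = -2088 - 1*2035 = -2088 - 2035 = -4123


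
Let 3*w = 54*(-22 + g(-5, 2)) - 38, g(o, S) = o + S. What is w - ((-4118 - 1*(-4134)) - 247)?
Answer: -695/3 ≈ -231.67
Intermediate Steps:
g(o, S) = S + o
w = -1388/3 (w = (54*(-22 + (2 - 5)) - 38)/3 = (54*(-22 - 3) - 38)/3 = (54*(-25) - 38)/3 = (-1350 - 38)/3 = (⅓)*(-1388) = -1388/3 ≈ -462.67)
w - ((-4118 - 1*(-4134)) - 247) = -1388/3 - ((-4118 - 1*(-4134)) - 247) = -1388/3 - ((-4118 + 4134) - 247) = -1388/3 - (16 - 247) = -1388/3 - 1*(-231) = -1388/3 + 231 = -695/3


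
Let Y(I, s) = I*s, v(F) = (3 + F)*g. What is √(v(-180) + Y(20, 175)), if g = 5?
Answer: √2615 ≈ 51.137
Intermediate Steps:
v(F) = 15 + 5*F (v(F) = (3 + F)*5 = 15 + 5*F)
√(v(-180) + Y(20, 175)) = √((15 + 5*(-180)) + 20*175) = √((15 - 900) + 3500) = √(-885 + 3500) = √2615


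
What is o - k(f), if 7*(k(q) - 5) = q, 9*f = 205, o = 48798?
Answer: 3073754/63 ≈ 48790.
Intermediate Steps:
f = 205/9 (f = (⅑)*205 = 205/9 ≈ 22.778)
k(q) = 5 + q/7
o - k(f) = 48798 - (5 + (⅐)*(205/9)) = 48798 - (5 + 205/63) = 48798 - 1*520/63 = 48798 - 520/63 = 3073754/63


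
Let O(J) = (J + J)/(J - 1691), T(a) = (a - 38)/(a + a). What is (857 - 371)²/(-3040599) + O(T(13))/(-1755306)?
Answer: -3039750674778361/39131326461653559 ≈ -0.077681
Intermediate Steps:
T(a) = (-38 + a)/(2*a) (T(a) = (-38 + a)/((2*a)) = (-38 + a)*(1/(2*a)) = (-38 + a)/(2*a))
O(J) = 2*J/(-1691 + J) (O(J) = (2*J)/(-1691 + J) = 2*J/(-1691 + J))
(857 - 371)²/(-3040599) + O(T(13))/(-1755306) = (857 - 371)²/(-3040599) + (2*((½)*(-38 + 13)/13)/(-1691 + (½)*(-38 + 13)/13))/(-1755306) = 486²*(-1/3040599) + (2*((½)*(1/13)*(-25))/(-1691 + (½)*(1/13)*(-25)))*(-1/1755306) = 236196*(-1/3040599) + (2*(-25/26)/(-1691 - 25/26))*(-1/1755306) = -78732/1013533 + (2*(-25/26)/(-43991/26))*(-1/1755306) = -78732/1013533 + (2*(-25/26)*(-26/43991))*(-1/1755306) = -78732/1013533 + (50/43991)*(-1/1755306) = -78732/1013533 - 25/38608833123 = -3039750674778361/39131326461653559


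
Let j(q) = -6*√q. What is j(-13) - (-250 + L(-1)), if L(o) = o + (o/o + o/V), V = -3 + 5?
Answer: 501/2 - 6*I*√13 ≈ 250.5 - 21.633*I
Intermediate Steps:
V = 2
L(o) = 1 + 3*o/2 (L(o) = o + (o/o + o/2) = o + (1 + o*(½)) = o + (1 + o/2) = 1 + 3*o/2)
j(-13) - (-250 + L(-1)) = -6*I*√13 - (-250 + (1 + (3/2)*(-1))) = -6*I*√13 - (-250 + (1 - 3/2)) = -6*I*√13 - (-250 - ½) = -6*I*√13 - 1*(-501/2) = -6*I*√13 + 501/2 = 501/2 - 6*I*√13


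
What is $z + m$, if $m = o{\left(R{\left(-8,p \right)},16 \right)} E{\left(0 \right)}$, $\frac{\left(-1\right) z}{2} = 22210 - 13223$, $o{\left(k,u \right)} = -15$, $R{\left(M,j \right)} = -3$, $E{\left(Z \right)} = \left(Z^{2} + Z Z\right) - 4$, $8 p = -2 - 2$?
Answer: $-17914$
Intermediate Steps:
$p = - \frac{1}{2}$ ($p = \frac{-2 - 2}{8} = \frac{1}{8} \left(-4\right) = - \frac{1}{2} \approx -0.5$)
$E{\left(Z \right)} = -4 + 2 Z^{2}$ ($E{\left(Z \right)} = \left(Z^{2} + Z^{2}\right) - 4 = 2 Z^{2} - 4 = -4 + 2 Z^{2}$)
$z = -17974$ ($z = - 2 \left(22210 - 13223\right) = \left(-2\right) 8987 = -17974$)
$m = 60$ ($m = - 15 \left(-4 + 2 \cdot 0^{2}\right) = - 15 \left(-4 + 2 \cdot 0\right) = - 15 \left(-4 + 0\right) = \left(-15\right) \left(-4\right) = 60$)
$z + m = -17974 + 60 = -17914$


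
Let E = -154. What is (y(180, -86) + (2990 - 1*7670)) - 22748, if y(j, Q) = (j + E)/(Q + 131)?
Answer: -1234234/45 ≈ -27427.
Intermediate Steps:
y(j, Q) = (-154 + j)/(131 + Q) (y(j, Q) = (j - 154)/(Q + 131) = (-154 + j)/(131 + Q))
(y(180, -86) + (2990 - 1*7670)) - 22748 = ((-154 + 180)/(131 - 86) + (2990 - 1*7670)) - 22748 = (26/45 + (2990 - 7670)) - 22748 = ((1/45)*26 - 4680) - 22748 = (26/45 - 4680) - 22748 = -210574/45 - 22748 = -1234234/45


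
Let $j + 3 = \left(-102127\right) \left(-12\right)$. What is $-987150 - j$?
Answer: $-2212671$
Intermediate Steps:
$j = 1225521$ ($j = -3 - -1225524 = -3 + 1225524 = 1225521$)
$-987150 - j = -987150 - 1225521 = -2212671$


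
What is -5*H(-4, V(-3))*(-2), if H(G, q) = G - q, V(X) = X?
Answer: -10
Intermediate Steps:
-5*H(-4, V(-3))*(-2) = -5*(-4 - 1*(-3))*(-2) = -5*(-4 + 3)*(-2) = -5*(-1)*(-2) = 5*(-2) = -10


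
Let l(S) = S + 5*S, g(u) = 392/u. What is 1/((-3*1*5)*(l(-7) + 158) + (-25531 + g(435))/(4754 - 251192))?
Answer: -107200530/186517816607 ≈ -0.00057475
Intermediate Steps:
l(S) = 6*S
1/((-3*1*5)*(l(-7) + 158) + (-25531 + g(435))/(4754 - 251192)) = 1/((-3*1*5)*(6*(-7) + 158) + (-25531 + 392/435)/(4754 - 251192)) = 1/((-3*5)*(-42 + 158) + (-25531 + 392*(1/435))/(-246438)) = 1/(-15*116 + (-25531 + 392/435)*(-1/246438)) = 1/(-1740 - 11105593/435*(-1/246438)) = 1/(-1740 + 11105593/107200530) = 1/(-186517816607/107200530) = -107200530/186517816607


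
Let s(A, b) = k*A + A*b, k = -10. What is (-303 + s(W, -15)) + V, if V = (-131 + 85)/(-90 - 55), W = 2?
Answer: -51139/145 ≈ -352.68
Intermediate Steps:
s(A, b) = -10*A + A*b
V = 46/145 (V = -46/(-145) = -46*(-1/145) = 46/145 ≈ 0.31724)
(-303 + s(W, -15)) + V = (-303 + 2*(-10 - 15)) + 46/145 = (-303 + 2*(-25)) + 46/145 = (-303 - 50) + 46/145 = -353 + 46/145 = -51139/145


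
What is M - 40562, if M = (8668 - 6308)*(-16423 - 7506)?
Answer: -56513002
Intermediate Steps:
M = -56472440 (M = 2360*(-23929) = -56472440)
M - 40562 = -56472440 - 40562 = -56513002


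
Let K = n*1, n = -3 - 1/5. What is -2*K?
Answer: 32/5 ≈ 6.4000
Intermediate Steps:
n = -16/5 (n = -3 - 1*1/5 = -3 - 1/5 = -16/5 ≈ -3.2000)
K = -16/5 (K = -16/5*1 = -16/5 ≈ -3.2000)
-2*K = -2*(-16/5) = 32/5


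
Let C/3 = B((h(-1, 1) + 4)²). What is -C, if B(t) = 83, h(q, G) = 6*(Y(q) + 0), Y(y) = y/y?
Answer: -249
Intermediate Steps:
Y(y) = 1
h(q, G) = 6 (h(q, G) = 6*(1 + 0) = 6*1 = 6)
C = 249 (C = 3*83 = 249)
-C = -1*249 = -249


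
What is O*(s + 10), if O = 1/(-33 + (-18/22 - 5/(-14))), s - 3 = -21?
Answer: 1232/5153 ≈ 0.23908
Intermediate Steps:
s = -18 (s = 3 - 21 = -18)
O = -154/5153 (O = 1/(-33 + (-18*1/22 - 5*(-1/14))) = 1/(-33 + (-9/11 + 5/14)) = 1/(-33 - 71/154) = 1/(-5153/154) = -154/5153 ≈ -0.029886)
O*(s + 10) = -154*(-18 + 10)/5153 = -154/5153*(-8) = 1232/5153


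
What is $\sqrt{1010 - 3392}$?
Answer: $i \sqrt{2382} \approx 48.806 i$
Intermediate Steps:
$\sqrt{1010 - 3392} = \sqrt{-2382} = i \sqrt{2382}$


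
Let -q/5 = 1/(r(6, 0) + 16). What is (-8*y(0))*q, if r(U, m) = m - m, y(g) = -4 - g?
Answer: -10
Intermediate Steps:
r(U, m) = 0
q = -5/16 (q = -5/(0 + 16) = -5/16 ≈ -0.31250)
(-8*y(0))*q = -8*(-4 - 1*0)*(-5/16) = -8*(-4 + 0)*(-5/16) = -8*(-4)*(-5/16) = 32*(-5/16) = -10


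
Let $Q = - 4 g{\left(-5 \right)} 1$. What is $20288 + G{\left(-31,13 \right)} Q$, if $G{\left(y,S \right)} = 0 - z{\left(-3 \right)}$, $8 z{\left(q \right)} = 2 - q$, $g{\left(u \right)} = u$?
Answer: $\frac{40551}{2} \approx 20276.0$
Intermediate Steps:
$z{\left(q \right)} = \frac{1}{4} - \frac{q}{8}$ ($z{\left(q \right)} = \frac{2 - q}{8} = \frac{1}{4} - \frac{q}{8}$)
$G{\left(y,S \right)} = - \frac{5}{8}$ ($G{\left(y,S \right)} = 0 - \left(\frac{1}{4} - - \frac{3}{8}\right) = 0 - \left(\frac{1}{4} + \frac{3}{8}\right) = 0 - \frac{5}{8} = - \frac{5}{8}$)
$Q = 20$ ($Q = \left(-4\right) \left(-5\right) 1 = 20 \cdot 1 = 20$)
$20288 + G{\left(-31,13 \right)} Q = 20288 - \frac{25}{2} = \frac{40551}{2}$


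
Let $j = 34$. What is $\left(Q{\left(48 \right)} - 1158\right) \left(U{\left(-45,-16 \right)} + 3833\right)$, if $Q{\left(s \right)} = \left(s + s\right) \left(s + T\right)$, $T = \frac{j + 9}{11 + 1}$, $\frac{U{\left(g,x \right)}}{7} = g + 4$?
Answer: $13453524$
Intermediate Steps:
$U{\left(g,x \right)} = 28 + 7 g$ ($U{\left(g,x \right)} = 7 \left(g + 4\right) = 7 \left(4 + g\right) = 28 + 7 g$)
$T = \frac{43}{12}$ ($T = \frac{34 + 9}{11 + 1} = \frac{43}{12} \approx 3.5833$)
$Q{\left(s \right)} = 2 s \left(\frac{43}{12} + s\right)$ ($Q{\left(s \right)} = \left(s + s\right) \left(s + \frac{43}{12}\right) = 2 s \left(\frac{43}{12} + s\right)$)
$\left(Q{\left(48 \right)} - 1158\right) \left(U{\left(-45,-16 \right)} + 3833\right) = \left(\frac{1}{6} \cdot 48 \left(43 + 12 \cdot 48\right) - 1158\right) \left(\left(28 + 7 \left(-45\right)\right) + 3833\right) = \left(\frac{1}{6} \cdot 48 \left(43 + 576\right) - 1158\right) \left(\left(28 - 315\right) + 3833\right) = \left(\frac{1}{6} \cdot 48 \cdot 619 - 1158\right) \left(-287 + 3833\right) = \left(4952 - 1158\right) 3546 = 3794 \cdot 3546 = 13453524$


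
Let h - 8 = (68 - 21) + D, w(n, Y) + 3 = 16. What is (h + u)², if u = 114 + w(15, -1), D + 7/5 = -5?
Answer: 770884/25 ≈ 30835.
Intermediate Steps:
D = -32/5 (D = -7/5 - 5 = -32/5 ≈ -6.4000)
w(n, Y) = 13 (w(n, Y) = -3 + 16 = 13)
h = 243/5 (h = 8 + ((68 - 21) - 32/5) = 8 + (47 - 32/5) = 8 + 203/5 = 243/5 ≈ 48.600)
u = 127 (u = 114 + 13 = 127)
(h + u)² = (243/5 + 127)² = (878/5)² = 770884/25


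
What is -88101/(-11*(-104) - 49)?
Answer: -29367/365 ≈ -80.458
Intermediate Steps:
-88101/(-11*(-104) - 49) = -88101/(1144 - 49) = -88101/1095 = -88101*1/1095 = -29367/365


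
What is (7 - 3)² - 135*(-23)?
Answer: 3121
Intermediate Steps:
(7 - 3)² - 135*(-23) = 4² + 3105 = 16 + 3105 = 3121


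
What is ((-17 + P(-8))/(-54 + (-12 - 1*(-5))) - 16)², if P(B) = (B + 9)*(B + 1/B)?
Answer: 57866449/238144 ≈ 242.99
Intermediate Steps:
P(B) = (9 + B)*(B + 1/B)
((-17 + P(-8))/(-54 + (-12 - 1*(-5))) - 16)² = ((-17 + (1 + (-8)² + 9*(-8) + 9/(-8)))/(-54 + (-12 - 1*(-5))) - 16)² = ((-17 + (1 + 64 - 72 + 9*(-⅛)))/(-54 + (-12 + 5)) - 16)² = ((-17 + (1 + 64 - 72 - 9/8))/(-54 - 7) - 16)² = ((-17 - 65/8)/(-61) - 16)² = (-201/8*(-1/61) - 16)² = (201/488 - 16)² = (-7607/488)² = 57866449/238144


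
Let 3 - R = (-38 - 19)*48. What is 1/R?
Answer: 1/2739 ≈ 0.00036510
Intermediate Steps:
R = 2739 (R = 3 - (-38 - 19)*48 = 3 - (-57)*48 = 3 - 1*(-2736) = 3 + 2736 = 2739)
1/R = 1/2739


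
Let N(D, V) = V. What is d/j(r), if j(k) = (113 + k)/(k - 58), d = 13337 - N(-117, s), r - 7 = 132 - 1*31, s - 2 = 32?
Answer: 665150/221 ≈ 3009.7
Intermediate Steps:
s = 34 (s = 2 + 32 = 34)
r = 108 (r = 7 + (132 - 1*31) = 7 + (132 - 31) = 7 + 101 = 108)
d = 13303 (d = 13337 - 1*34 = 13337 - 34 = 13303)
j(k) = (113 + k)/(-58 + k)
d/j(r) = 13303/(((113 + 108)/(-58 + 108))) = 13303/((221/50)) = 13303/(((1/50)*221)) = 13303/(221/50) = 13303*(50/221) = 665150/221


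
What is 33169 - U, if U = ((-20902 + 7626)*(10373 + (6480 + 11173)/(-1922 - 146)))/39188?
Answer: 743148927933/20260196 ≈ 36680.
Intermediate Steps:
U = -71138486809/20260196 (U = -13276*(10373 + 17653/(-2068))*(1/39188) = -13276*(10373 + 17653*(-1/2068))*(1/39188) = -13276*(10373 - 17653/2068)*(1/39188) = -13276*21433711/2068*(1/39188) = -71138486809/517*1/39188 = -71138486809/20260196 ≈ -3511.2)
33169 - U = 33169 - 1*(-71138486809/20260196) = 33169 + 71138486809/20260196 = 743148927933/20260196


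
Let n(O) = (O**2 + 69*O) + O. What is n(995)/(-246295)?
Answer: -211935/49259 ≈ -4.3025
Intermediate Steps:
n(O) = O**2 + 70*O
n(995)/(-246295) = (995*(70 + 995))/(-246295) = (995*1065)*(-1/246295) = 1059675*(-1/246295) = -211935/49259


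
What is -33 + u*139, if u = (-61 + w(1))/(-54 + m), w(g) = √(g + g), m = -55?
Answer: 4882/109 - 139*√2/109 ≈ 42.986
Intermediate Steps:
w(g) = √2*√g (w(g) = √(2*g) = √2*√g)
u = 61/109 - √2/109 (u = (-61 + √2*√1)/(-54 - 55) = (-61 + √2*1)/(-109) = (-61 + √2)*(-1/109) = 61/109 - √2/109 ≈ 0.54666)
-33 + u*139 = -33 + (61/109 - √2/109)*139 = -33 + (8479/109 - 139*√2/109) = 4882/109 - 139*√2/109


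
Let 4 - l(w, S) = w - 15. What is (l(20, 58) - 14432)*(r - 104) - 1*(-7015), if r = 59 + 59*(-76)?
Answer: 65374072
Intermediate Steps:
l(w, S) = 19 - w (l(w, S) = 4 - (w - 15) = 4 - (-15 + w) = 4 + (15 - w) = 19 - w)
r = -4425 (r = 59 - 4484 = -4425)
(l(20, 58) - 14432)*(r - 104) - 1*(-7015) = ((19 - 1*20) - 14432)*(-4425 - 104) - 1*(-7015) = ((19 - 20) - 14432)*(-4529) + 7015 = (-1 - 14432)*(-4529) + 7015 = -14433*(-4529) + 7015 = 65367057 + 7015 = 65374072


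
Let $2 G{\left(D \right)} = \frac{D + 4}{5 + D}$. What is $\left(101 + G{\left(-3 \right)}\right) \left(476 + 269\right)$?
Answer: $\frac{301725}{4} \approx 75431.0$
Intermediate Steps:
$G{\left(D \right)} = \frac{4 + D}{2 \left(5 + D\right)}$ ($G{\left(D \right)} = \frac{\left(D + 4\right) \frac{1}{5 + D}}{2} = \frac{\left(4 + D\right) \frac{1}{5 + D}}{2} = \frac{\frac{1}{5 + D} \left(4 + D\right)}{2} = \frac{4 + D}{2 \left(5 + D\right)}$)
$\left(101 + G{\left(-3 \right)}\right) \left(476 + 269\right) = \left(101 + \frac{4 - 3}{2 \left(5 - 3\right)}\right) \left(476 + 269\right) = \left(101 + \frac{1}{2} \cdot \frac{1}{2} \cdot 1\right) 745 = \left(101 + \frac{1}{4}\right) 745 = \frac{405}{4} \cdot 745 = \frac{301725}{4}$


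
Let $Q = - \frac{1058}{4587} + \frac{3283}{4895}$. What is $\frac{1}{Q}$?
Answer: $\frac{2041215}{898201} \approx 2.2726$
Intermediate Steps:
$Q = \frac{898201}{2041215}$ ($Q = \left(-1058\right) \frac{1}{4587} + 3283 \cdot \frac{1}{4895} = - \frac{1058}{4587} + \frac{3283}{4895} = \frac{898201}{2041215} \approx 0.44003$)
$\frac{1}{Q} = \frac{1}{\frac{898201}{2041215}} = \frac{2041215}{898201}$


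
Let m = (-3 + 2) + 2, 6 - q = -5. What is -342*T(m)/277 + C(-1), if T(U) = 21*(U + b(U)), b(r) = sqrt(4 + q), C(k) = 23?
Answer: -811/277 - 7182*sqrt(15)/277 ≈ -103.35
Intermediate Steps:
q = 11 (q = 6 - 1*(-5) = 6 + 5 = 11)
b(r) = sqrt(15) (b(r) = sqrt(4 + 11) = sqrt(15))
m = 1 (m = -1 + 2 = 1)
T(U) = 21*U + 21*sqrt(15) (T(U) = 21*(U + sqrt(15)) = 21*U + 21*sqrt(15))
-342*T(m)/277 + C(-1) = -342*(21*1 + 21*sqrt(15))/277 + 23 = -342*(21 + 21*sqrt(15))/277 + 23 = -342*(21/277 + 21*sqrt(15)/277) + 23 = (-7182/277 - 7182*sqrt(15)/277) + 23 = -811/277 - 7182*sqrt(15)/277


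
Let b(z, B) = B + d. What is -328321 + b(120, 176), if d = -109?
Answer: -328254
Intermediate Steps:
b(z, B) = -109 + B (b(z, B) = B - 109 = -109 + B)
-328321 + b(120, 176) = -328321 + (-109 + 176) = -328321 + 67 = -328254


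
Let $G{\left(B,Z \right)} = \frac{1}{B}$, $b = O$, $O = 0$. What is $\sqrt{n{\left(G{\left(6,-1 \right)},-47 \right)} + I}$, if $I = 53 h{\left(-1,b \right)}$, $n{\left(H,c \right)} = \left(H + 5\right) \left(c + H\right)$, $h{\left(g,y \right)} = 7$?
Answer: $\frac{\sqrt{4645}}{6} \approx 11.359$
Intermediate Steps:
$b = 0$
$n{\left(H,c \right)} = \left(5 + H\right) \left(H + c\right)$
$I = 371$ ($I = 53 \cdot 7 = 371$)
$\sqrt{n{\left(G{\left(6,-1 \right)},-47 \right)} + I} = \sqrt{\left(\left(\frac{1}{6}\right)^{2} + \frac{5}{6} + 5 \left(-47\right) + \frac{1}{6} \left(-47\right)\right) + 371} = \sqrt{\left(\left(\frac{1}{6}\right)^{2} + 5 \cdot \frac{1}{6} - 235 + \frac{1}{6} \left(-47\right)\right) + 371} = \sqrt{\left(\frac{1}{36} + \frac{5}{6} - 235 - \frac{47}{6}\right) + 371} = \sqrt{- \frac{8711}{36} + 371} = \sqrt{\frac{4645}{36}} = \frac{\sqrt{4645}}{6}$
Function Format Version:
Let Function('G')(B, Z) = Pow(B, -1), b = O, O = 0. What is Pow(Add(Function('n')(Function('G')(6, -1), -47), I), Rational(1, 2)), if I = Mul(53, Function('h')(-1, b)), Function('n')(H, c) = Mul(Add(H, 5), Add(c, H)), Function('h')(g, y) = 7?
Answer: Mul(Rational(1, 6), Pow(4645, Rational(1, 2))) ≈ 11.359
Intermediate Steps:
b = 0
Function('n')(H, c) = Mul(Add(5, H), Add(H, c))
I = 371 (I = Mul(53, 7) = 371)
Pow(Add(Function('n')(Function('G')(6, -1), -47), I), Rational(1, 2)) = Pow(Add(Add(Pow(Pow(6, -1), 2), Mul(5, Pow(6, -1)), Mul(5, -47), Mul(Pow(6, -1), -47)), 371), Rational(1, 2)) = Pow(Add(Add(Pow(Rational(1, 6), 2), Mul(5, Rational(1, 6)), -235, Mul(Rational(1, 6), -47)), 371), Rational(1, 2)) = Pow(Add(Add(Rational(1, 36), Rational(5, 6), -235, Rational(-47, 6)), 371), Rational(1, 2)) = Pow(Add(Rational(-8711, 36), 371), Rational(1, 2)) = Pow(Rational(4645, 36), Rational(1, 2)) = Mul(Rational(1, 6), Pow(4645, Rational(1, 2)))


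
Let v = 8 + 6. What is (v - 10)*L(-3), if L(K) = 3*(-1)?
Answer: -12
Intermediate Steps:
L(K) = -3
v = 14
(v - 10)*L(-3) = (14 - 10)*(-3) = 4*(-3) = -12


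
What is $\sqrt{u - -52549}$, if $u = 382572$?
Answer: $\sqrt{435121} \approx 659.64$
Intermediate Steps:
$\sqrt{u - -52549} = \sqrt{382572 - -52549} = \sqrt{382572 + 52549} = \sqrt{435121}$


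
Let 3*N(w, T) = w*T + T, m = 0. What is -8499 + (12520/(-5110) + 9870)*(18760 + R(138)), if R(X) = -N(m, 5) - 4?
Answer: 283682908667/1533 ≈ 1.8505e+8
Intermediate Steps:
N(w, T) = T/3 + T*w/3 (N(w, T) = (w*T + T)/3 = (T*w + T)/3 = (T + T*w)/3 = T/3 + T*w/3)
R(X) = -17/3 (R(X) = -5*(1 + 0)/3 - 4 = -5/3 - 4 = -17/3)
-8499 + (12520/(-5110) + 9870)*(18760 + R(138)) = -8499 + (12520/(-5110) + 9870)*(18760 - 17/3) = -8499 + (12520*(-1/5110) + 9870)*(56263/3) = -8499 + (-1252/511 + 9870)*(56263/3) = -8499 + (5042318/511)*(56263/3) = -8499 + 283695937634/1533 = 283682908667/1533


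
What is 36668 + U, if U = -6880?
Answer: 29788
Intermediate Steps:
36668 + U = 36668 - 6880 = 29788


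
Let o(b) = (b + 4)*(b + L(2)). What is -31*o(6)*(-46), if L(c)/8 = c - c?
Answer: 85560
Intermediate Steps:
L(c) = 0 (L(c) = 8*(c - c) = 8*0 = 0)
o(b) = b*(4 + b) (o(b) = (b + 4)*(b + 0) = (4 + b)*b = b*(4 + b))
-31*o(6)*(-46) = -186*(4 + 6)*(-46) = -186*10*(-46) = -31*60*(-46) = -1860*(-46) = 85560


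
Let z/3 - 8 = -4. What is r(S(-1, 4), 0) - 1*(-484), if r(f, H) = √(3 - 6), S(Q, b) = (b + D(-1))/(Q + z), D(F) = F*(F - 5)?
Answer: 484 + I*√3 ≈ 484.0 + 1.732*I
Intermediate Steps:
D(F) = F*(-5 + F)
z = 12 (z = 24 + 3*(-4) = 24 - 12 = 12)
S(Q, b) = (6 + b)/(12 + Q) (S(Q, b) = (b - (-5 - 1))/(Q + 12) = (b - 1*(-6))/(12 + Q) = (b + 6)/(12 + Q) = (6 + b)/(12 + Q))
r(f, H) = I*√3 (r(f, H) = √(-3) = I*√3)
r(S(-1, 4), 0) - 1*(-484) = I*√3 - 1*(-484) = I*√3 + 484 = 484 + I*√3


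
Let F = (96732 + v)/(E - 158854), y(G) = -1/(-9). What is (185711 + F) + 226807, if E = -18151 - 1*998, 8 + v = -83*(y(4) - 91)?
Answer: 660864035576/1602027 ≈ 4.1252e+5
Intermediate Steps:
y(G) = ⅑ (y(G) = -1*(-⅑) = ⅑)
v = 67822/9 (v = -8 - 83*(⅑ - 91) = -8 - 83*(-818/9) = -8 + 67894/9 = 67822/9 ≈ 7535.8)
E = -19149 (E = -18151 - 998 = -19149)
F = -938410/1602027 (F = (96732 + 67822/9)/(-19149 - 158854) = (938410/9)/(-178003) = (938410/9)*(-1/178003) = -938410/1602027 ≈ -0.58576)
(185711 + F) + 226807 = (185711 - 938410/1602027) + 226807 = 297513097787/1602027 + 226807 = 660864035576/1602027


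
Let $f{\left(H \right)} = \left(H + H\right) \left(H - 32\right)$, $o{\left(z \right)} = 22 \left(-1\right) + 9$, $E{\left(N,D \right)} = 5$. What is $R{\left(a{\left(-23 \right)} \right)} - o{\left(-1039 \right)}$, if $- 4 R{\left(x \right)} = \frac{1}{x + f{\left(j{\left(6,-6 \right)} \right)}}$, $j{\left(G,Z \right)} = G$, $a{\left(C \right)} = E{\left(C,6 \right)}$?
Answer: $\frac{15965}{1228} \approx 13.001$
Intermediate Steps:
$a{\left(C \right)} = 5$
$o{\left(z \right)} = -13$ ($o{\left(z \right)} = -22 + 9 = -13$)
$f{\left(H \right)} = 2 H \left(-32 + H\right)$
$R{\left(x \right)} = - \frac{1}{4 \left(-312 + x\right)}$ ($R{\left(x \right)} = - \frac{1}{4 \left(x + 2 \cdot 6 \left(-32 + 6\right)\right)} = - \frac{1}{4 \left(x + 2 \cdot 6 \left(-26\right)\right)} = - \frac{1}{4 \left(x - 312\right)} = - \frac{1}{4 \left(-312 + x\right)}$)
$R{\left(a{\left(-23 \right)} \right)} - o{\left(-1039 \right)} = - \frac{1}{-1248 + 4 \cdot 5} - -13 = - \frac{1}{-1248 + 20} + 13 = - \frac{1}{-1228} + 13 = \left(-1\right) \left(- \frac{1}{1228}\right) + 13 = \frac{1}{1228} + 13 = \frac{15965}{1228}$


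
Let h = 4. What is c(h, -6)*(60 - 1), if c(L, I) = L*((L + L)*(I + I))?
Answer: -22656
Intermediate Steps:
c(L, I) = 4*I*L² (c(L, I) = L*((2*L)*(2*I)) = L*(4*I*L) = 4*I*L²)
c(h, -6)*(60 - 1) = (4*(-6)*4²)*(60 - 1) = (4*(-6)*16)*59 = -384*59 = -22656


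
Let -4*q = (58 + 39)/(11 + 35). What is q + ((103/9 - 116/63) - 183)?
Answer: -2016127/11592 ≈ -173.92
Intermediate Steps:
q = -97/184 (q = -(58 + 39)/(4*(11 + 35)) = -97/(4*46) = -1/4*97/46 = -97/184 ≈ -0.52717)
q + ((103/9 - 116/63) - 183) = -97/184 + ((103/9 - 116/63) - 183) = -97/184 + (605/63 - 183) = -97/184 - 10924/63 = -2016127/11592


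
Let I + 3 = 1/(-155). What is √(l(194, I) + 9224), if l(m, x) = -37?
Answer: √9187 ≈ 95.849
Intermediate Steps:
I = -466/155 (I = -3 + 1/(-155) = -3 - 1/155 = -466/155 ≈ -3.0065)
√(l(194, I) + 9224) = √(-37 + 9224) = √9187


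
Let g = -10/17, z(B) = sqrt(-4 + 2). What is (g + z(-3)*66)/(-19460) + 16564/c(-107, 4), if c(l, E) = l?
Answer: -547970141/3539774 - 33*I*sqrt(2)/9730 ≈ -154.8 - 0.0047964*I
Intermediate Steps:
z(B) = I*sqrt(2) (z(B) = sqrt(-2) = I*sqrt(2))
g = -10/17 (g = -10*1/17 = -10/17 ≈ -0.58823)
(g + z(-3)*66)/(-19460) + 16564/c(-107, 4) = (-10/17 + (I*sqrt(2))*66)/(-19460) + 16564/(-107) = (-10/17 + 66*I*sqrt(2))*(-1/19460) + 16564*(-1/107) = (1/33082 - 33*I*sqrt(2)/9730) - 16564/107 = -547970141/3539774 - 33*I*sqrt(2)/9730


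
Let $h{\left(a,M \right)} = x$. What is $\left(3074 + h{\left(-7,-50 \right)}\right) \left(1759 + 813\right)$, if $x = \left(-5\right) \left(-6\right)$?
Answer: $7983488$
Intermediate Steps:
$x = 30$
$h{\left(a,M \right)} = 30$
$\left(3074 + h{\left(-7,-50 \right)}\right) \left(1759 + 813\right) = \left(3074 + 30\right) \left(1759 + 813\right) = 3104 \cdot 2572 = 7983488$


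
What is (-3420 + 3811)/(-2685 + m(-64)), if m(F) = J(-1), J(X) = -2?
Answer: -391/2687 ≈ -0.14552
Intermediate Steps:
m(F) = -2
(-3420 + 3811)/(-2685 + m(-64)) = (-3420 + 3811)/(-2685 - 2) = 391/(-2687) = 391*(-1/2687) = -391/2687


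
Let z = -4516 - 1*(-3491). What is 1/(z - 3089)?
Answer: -1/4114 ≈ -0.00024307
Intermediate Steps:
z = -1025 (z = -4516 + 3491 = -1025)
1/(z - 3089) = 1/(-1025 - 3089) = 1/(-4114) = -1/4114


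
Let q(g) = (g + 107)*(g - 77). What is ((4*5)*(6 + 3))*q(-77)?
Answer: -831600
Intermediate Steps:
q(g) = (-77 + g)*(107 + g) (q(g) = (107 + g)*(-77 + g) = (-77 + g)*(107 + g))
((4*5)*(6 + 3))*q(-77) = ((4*5)*(6 + 3))*(-8239 + (-77)² + 30*(-77)) = (20*9)*(-8239 + 5929 - 2310) = 180*(-4620) = -831600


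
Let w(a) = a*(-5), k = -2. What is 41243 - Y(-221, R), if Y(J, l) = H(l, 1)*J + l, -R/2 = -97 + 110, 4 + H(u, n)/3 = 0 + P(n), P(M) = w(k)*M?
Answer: 45247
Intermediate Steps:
w(a) = -5*a
P(M) = 10*M (P(M) = (-5*(-2))*M = 10*M)
H(u, n) = -12 + 30*n (H(u, n) = -12 + 3*(0 + 10*n) = -12 + 3*(10*n) = -12 + 30*n)
R = -26 (R = -2*(-97 + 110) = -2*13 = -26)
Y(J, l) = l + 18*J (Y(J, l) = (-12 + 30*1)*J + l = (-12 + 30)*J + l = 18*J + l = l + 18*J)
41243 - Y(-221, R) = 41243 - (-26 + 18*(-221)) = 41243 - (-26 - 3978) = 41243 - 1*(-4004) = 41243 + 4004 = 45247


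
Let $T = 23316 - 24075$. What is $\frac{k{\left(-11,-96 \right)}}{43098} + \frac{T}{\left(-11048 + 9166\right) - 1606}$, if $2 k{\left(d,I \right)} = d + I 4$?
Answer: $\frac{16011251}{75162912} \approx 0.21302$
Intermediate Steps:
$k{\left(d,I \right)} = \frac{d}{2} + 2 I$ ($k{\left(d,I \right)} = \frac{d + I 4}{2} = \frac{d + 4 I}{2} = \frac{d}{2} + 2 I$)
$T = -759$
$\frac{k{\left(-11,-96 \right)}}{43098} + \frac{T}{\left(-11048 + 9166\right) - 1606} = \frac{\frac{1}{2} \left(-11\right) + 2 \left(-96\right)}{43098} - \frac{759}{\left(-11048 + 9166\right) - 1606} = \left(- \frac{11}{2} - 192\right) \frac{1}{43098} - \frac{759}{-1882 - 1606} = \left(- \frac{395}{2}\right) \frac{1}{43098} - \frac{759}{-3488} = - \frac{395}{86196} - - \frac{759}{3488} = - \frac{395}{86196} + \frac{759}{3488} = \frac{16011251}{75162912}$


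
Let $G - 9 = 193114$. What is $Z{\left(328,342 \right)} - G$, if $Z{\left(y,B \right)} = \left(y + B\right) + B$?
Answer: $-192111$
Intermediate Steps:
$G = 193123$ ($G = 9 + 193114 = 193123$)
$Z{\left(y,B \right)} = y + 2 B$ ($Z{\left(y,B \right)} = \left(B + y\right) + B = y + 2 B$)
$Z{\left(328,342 \right)} - G = \left(328 + 2 \cdot 342\right) - 193123 = \left(328 + 684\right) - 193123 = 1012 - 193123 = -192111$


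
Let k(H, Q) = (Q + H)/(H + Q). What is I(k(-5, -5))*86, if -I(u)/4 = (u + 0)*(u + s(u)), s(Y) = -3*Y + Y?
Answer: 344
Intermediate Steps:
k(H, Q) = 1 (k(H, Q) = (H + Q)/(H + Q) = 1)
s(Y) = -2*Y
I(u) = 4*u**2 (I(u) = -4*(u + 0)*(u - 2*u) = -4*u*(-u) = -(-4)*u**2 = 4*u**2)
I(k(-5, -5))*86 = (4*1**2)*86 = (4*1)*86 = 4*86 = 344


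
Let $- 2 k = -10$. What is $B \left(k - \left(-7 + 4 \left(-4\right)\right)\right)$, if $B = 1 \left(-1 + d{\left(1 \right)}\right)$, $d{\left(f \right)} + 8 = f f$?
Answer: $-224$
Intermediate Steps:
$d{\left(f \right)} = -8 + f^{2}$ ($d{\left(f \right)} = -8 + f f = -8 + f^{2}$)
$k = 5$ ($k = \left(- \frac{1}{2}\right) \left(-10\right) = 5$)
$B = -8$ ($B = 1 \left(-1 - \left(8 - 1^{2}\right)\right) = 1 \left(-1 + \left(-8 + 1\right)\right) = 1 \left(-1 - 7\right) = 1 \left(-8\right) = -8$)
$B \left(k - \left(-7 + 4 \left(-4\right)\right)\right) = - 8 \left(5 - \left(-7 + 4 \left(-4\right)\right)\right) = - 8 \left(5 + \left(7 - -16\right)\right) = - 8 \left(5 + \left(7 + 16\right)\right) = - 8 \left(5 + 23\right) = \left(-8\right) 28 = -224$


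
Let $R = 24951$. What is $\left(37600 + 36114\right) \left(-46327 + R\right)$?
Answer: $-1575710464$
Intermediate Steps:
$\left(37600 + 36114\right) \left(-46327 + R\right) = \left(37600 + 36114\right) \left(-46327 + 24951\right) = 73714 \left(-21376\right) = -1575710464$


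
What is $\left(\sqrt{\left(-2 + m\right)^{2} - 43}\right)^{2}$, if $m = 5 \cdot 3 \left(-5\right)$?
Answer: $5886$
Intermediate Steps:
$m = -75$ ($m = 15 \left(-5\right) = -75$)
$\left(\sqrt{\left(-2 + m\right)^{2} - 43}\right)^{2} = \left(\sqrt{\left(-2 - 75\right)^{2} - 43}\right)^{2} = \left(\sqrt{\left(-77\right)^{2} - 43}\right)^{2} = \left(\sqrt{5929 - 43}\right)^{2} = \left(\sqrt{5886}\right)^{2} = \left(3 \sqrt{654}\right)^{2} = 5886$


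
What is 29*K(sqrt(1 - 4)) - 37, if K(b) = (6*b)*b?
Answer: -559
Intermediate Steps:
K(b) = 6*b**2
29*K(sqrt(1 - 4)) - 37 = 29*(6*(sqrt(1 - 4))**2) - 37 = 29*(6*(sqrt(-3))**2) - 37 = 29*(6*(I*sqrt(3))**2) - 37 = 29*(6*(-3)) - 37 = 29*(-18) - 37 = -522 - 37 = -559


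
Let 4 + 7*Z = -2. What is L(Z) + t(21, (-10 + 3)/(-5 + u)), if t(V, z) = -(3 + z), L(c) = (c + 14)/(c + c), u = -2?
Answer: -35/3 ≈ -11.667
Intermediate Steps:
Z = -6/7 (Z = -4/7 + (⅐)*(-2) = -4/7 - 2/7 = -6/7 ≈ -0.85714)
L(c) = (14 + c)/(2*c) (L(c) = (14 + c)/((2*c)) = (14 + c)*(1/(2*c)) = (14 + c)/(2*c))
t(V, z) = -3 - z
L(Z) + t(21, (-10 + 3)/(-5 + u)) = (14 - 6/7)/(2*(-6/7)) + (-3 - (-10 + 3)/(-5 - 2)) = (½)*(-7/6)*(92/7) + (-3 - (-7)/(-7)) = -23/3 + (-3 - (-7)*(-1)/7) = -23/3 + (-3 - 1*1) = -23/3 + (-3 - 1) = -23/3 - 4 = -35/3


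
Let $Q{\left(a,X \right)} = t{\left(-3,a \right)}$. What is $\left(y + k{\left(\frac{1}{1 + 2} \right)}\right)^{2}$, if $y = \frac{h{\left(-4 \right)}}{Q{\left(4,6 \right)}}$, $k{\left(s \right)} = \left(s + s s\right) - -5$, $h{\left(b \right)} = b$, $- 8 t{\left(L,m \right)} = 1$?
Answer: $\frac{113569}{81} \approx 1402.1$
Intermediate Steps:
$t{\left(L,m \right)} = - \frac{1}{8}$ ($t{\left(L,m \right)} = \left(- \frac{1}{8}\right) 1 = - \frac{1}{8}$)
$Q{\left(a,X \right)} = - \frac{1}{8}$
$k{\left(s \right)} = 5 + s + s^{2}$ ($k{\left(s \right)} = \left(s + s^{2}\right) + 5 = 5 + s + s^{2}$)
$y = 32$ ($y = - \frac{4}{- \frac{1}{8}} = \left(-4\right) \left(-8\right) = 32$)
$\left(y + k{\left(\frac{1}{1 + 2} \right)}\right)^{2} = \left(32 + \left(5 + \frac{1}{1 + 2} + \left(\frac{1}{1 + 2}\right)^{2}\right)\right)^{2} = \left(32 + \left(5 + \frac{1}{3} + \left(\frac{1}{3}\right)^{2}\right)\right)^{2} = \left(32 + \left(5 + \frac{1}{3} + \frac{1}{9}\right)\right)^{2} = \left(32 + \frac{49}{9}\right)^{2} = \left(\frac{337}{9}\right)^{2} = \frac{113569}{81}$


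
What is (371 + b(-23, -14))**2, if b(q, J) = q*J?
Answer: 480249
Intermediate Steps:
b(q, J) = J*q
(371 + b(-23, -14))**2 = (371 - 14*(-23))**2 = (371 + 322)**2 = 693**2 = 480249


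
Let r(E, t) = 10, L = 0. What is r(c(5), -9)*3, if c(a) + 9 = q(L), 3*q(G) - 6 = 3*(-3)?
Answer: 30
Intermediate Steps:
q(G) = -1 (q(G) = 2 + (3*(-3))/3 = 2 + (1/3)*(-9) = 2 - 3 = -1)
c(a) = -10 (c(a) = -9 - 1 = -10)
r(c(5), -9)*3 = 10*3 = 30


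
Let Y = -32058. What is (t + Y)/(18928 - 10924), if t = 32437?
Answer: 379/8004 ≈ 0.047351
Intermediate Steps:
(t + Y)/(18928 - 10924) = (32437 - 32058)/(18928 - 10924) = 379/8004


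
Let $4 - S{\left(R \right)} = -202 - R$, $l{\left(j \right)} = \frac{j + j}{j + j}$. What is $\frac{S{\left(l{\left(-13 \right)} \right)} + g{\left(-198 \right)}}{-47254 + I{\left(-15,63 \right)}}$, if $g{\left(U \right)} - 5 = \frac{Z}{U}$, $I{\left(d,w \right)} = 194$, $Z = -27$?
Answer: $- \frac{359}{79640} \approx -0.0045078$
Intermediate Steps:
$l{\left(j \right)} = 1$ ($l{\left(j \right)} = \frac{2 j}{2 j} = 2 j \frac{1}{2 j} = 1$)
$S{\left(R \right)} = 206 + R$ ($S{\left(R \right)} = 4 - \left(-202 - R\right) = 4 + \left(202 + R\right) = 206 + R$)
$g{\left(U \right)} = 5 - \frac{27}{U}$
$\frac{S{\left(l{\left(-13 \right)} \right)} + g{\left(-198 \right)}}{-47254 + I{\left(-15,63 \right)}} = \frac{\left(206 + 1\right) + \left(5 - \frac{27}{-198}\right)}{-47254 + 194} = \frac{207 + \left(5 - - \frac{3}{22}\right)}{-47060} = \left(207 + \left(5 + \frac{3}{22}\right)\right) \left(- \frac{1}{47060}\right) = \left(207 + \frac{113}{22}\right) \left(- \frac{1}{47060}\right) = \frac{4667}{22} \left(- \frac{1}{47060}\right) = - \frac{359}{79640}$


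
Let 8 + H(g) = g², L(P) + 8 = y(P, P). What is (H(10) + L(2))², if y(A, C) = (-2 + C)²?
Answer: 7056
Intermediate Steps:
L(P) = -8 + (-2 + P)²
H(g) = -8 + g²
(H(10) + L(2))² = ((-8 + 10²) + (-8 + (-2 + 2)²))² = ((-8 + 100) + (-8 + 0²))² = (92 + (-8 + 0))² = (92 - 8)² = 84² = 7056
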